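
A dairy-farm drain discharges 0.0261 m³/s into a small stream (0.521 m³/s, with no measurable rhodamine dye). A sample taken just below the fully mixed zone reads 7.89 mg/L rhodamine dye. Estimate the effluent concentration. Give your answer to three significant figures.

165 mg/L

Mass balance: 0.5210·0 + 0.02610·Cₑ = 0.5471·7.890
→ Cₑ = (0.5471·7.890 − 0.5210·0) / 0.02610 = 165.4 mg/L.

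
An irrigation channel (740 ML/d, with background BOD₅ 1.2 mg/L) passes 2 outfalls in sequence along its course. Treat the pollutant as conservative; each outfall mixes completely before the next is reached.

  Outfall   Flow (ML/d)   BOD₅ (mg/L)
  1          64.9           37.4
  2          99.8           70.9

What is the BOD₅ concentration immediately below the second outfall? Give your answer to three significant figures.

11.5 mg/L

Outfall 1: combined Q = 804.9 ML/d; C = (740.0·1.200 + 64.90·37.40)/804.9 = 4.119 mg/L.
Outfall 2: combined Q = 904.7 ML/d; C = (804.9·4.119 + 99.80·70.90)/904.7 = 11.49 mg/L.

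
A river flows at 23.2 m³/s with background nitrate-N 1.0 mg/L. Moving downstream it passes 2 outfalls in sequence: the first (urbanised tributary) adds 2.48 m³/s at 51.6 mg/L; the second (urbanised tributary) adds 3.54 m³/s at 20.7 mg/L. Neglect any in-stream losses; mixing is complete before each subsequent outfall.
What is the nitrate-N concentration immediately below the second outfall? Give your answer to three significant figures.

7.68 mg/L

Below outfall 1: Q → 25.68 m³/s, C = (23.20·1.000 + 2.480·51.60)/25.68 = 5.887 mg/L.
Below outfall 2: Q → 29.22 m³/s, C = (25.68·5.887 + 3.540·20.70)/29.22 = 7.681 mg/L.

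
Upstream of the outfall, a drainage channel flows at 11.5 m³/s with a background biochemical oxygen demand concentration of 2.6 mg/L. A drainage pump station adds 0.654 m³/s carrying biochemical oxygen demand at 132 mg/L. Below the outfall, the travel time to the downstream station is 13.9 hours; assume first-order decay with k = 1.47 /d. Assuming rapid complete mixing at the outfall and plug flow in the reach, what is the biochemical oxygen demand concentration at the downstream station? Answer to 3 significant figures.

After mixing, C = (11.50·2.600 + 0.6540·132.0) / 12.15 = 116.2/12.15 = 9.563 mg/L.
After decay, C = 9.563 × e^(−kt) = 9.563 × 0.4268 = 4.082 mg/L.

4.08 mg/L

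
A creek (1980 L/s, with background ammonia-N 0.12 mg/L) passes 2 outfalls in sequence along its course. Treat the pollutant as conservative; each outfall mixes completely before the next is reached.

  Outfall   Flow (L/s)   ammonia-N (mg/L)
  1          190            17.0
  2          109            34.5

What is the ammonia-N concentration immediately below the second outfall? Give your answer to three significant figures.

3.17 mg/L

Below outfall 1: Q → 2170 L/s, C = (1980·0.1200 + 190.0·17.00)/2170 = 1.598 mg/L.
Below outfall 2: Q → 2279 L/s, C = (2170·1.598 + 109.0·34.50)/2279 = 3.172 mg/L.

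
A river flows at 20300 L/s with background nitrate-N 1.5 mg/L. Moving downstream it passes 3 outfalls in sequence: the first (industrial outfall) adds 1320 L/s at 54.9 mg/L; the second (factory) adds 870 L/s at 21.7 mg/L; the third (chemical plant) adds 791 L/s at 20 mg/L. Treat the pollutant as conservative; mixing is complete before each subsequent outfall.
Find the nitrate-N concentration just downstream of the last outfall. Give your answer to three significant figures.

5.91 mg/L

Below outfall 1: Q → 21620 L/s, C = (20300·1.500 + 1320·54.90)/21620 = 4.760 mg/L.
Below outfall 2: Q → 22490 L/s, C = (21620·4.760 + 870.0·21.70)/22490 = 5.416 mg/L.
Below outfall 3: Q → 23280 L/s, C = (22490·5.416 + 791.0·20.00)/23280 = 5.911 mg/L.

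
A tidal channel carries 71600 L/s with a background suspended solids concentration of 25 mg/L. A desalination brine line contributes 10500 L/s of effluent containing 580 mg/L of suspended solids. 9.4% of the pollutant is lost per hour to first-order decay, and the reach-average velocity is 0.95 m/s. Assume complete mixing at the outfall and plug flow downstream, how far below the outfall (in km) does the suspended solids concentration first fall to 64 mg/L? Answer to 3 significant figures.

Mass balance: C = (71600·25.00 + 10500·580.0) / 82100 = 7880000/82100 = 95.98 mg/L.
9.4%/h lost → k = −ln(1 − 0.094) = 0.09872 h⁻¹.
Set 95.98·exp(−k·t) = 64 → t = ln(95.98/64)/k = 14780 s = 4.105 h.
Distance = v·t = 0.95·14780 = 14040 m = 14.04 km.

14.0 km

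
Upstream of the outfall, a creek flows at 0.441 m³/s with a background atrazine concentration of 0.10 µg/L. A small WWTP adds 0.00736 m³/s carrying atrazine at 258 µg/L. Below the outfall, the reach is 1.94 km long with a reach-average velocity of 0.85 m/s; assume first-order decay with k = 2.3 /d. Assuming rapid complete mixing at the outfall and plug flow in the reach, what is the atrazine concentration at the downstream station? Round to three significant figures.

4.08 µg/L

Mixed concentration C = ΣQC/ΣQ = (0.4410·0.1000 + 0.007360·258.0) / 0.4484 = 1.943/0.4484 = 4.334 µg/L.
Travel time t = 1.94·1000 / 0.85 = 2282 s = 0.6340 h.
First-order decay: C = 4.334·exp(−k·t) = 4.334·0.9411 = 4.078 µg/L.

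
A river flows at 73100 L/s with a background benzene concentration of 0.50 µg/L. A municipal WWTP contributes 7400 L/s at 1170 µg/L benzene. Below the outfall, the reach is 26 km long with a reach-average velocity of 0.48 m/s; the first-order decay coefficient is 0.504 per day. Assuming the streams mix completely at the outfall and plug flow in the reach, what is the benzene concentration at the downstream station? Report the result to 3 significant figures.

Conservation of mass: C = (73100·0.5000 + 7400·1170) / 80500 = 8695000/80500 = 108.0 µg/L.
Travel time t = 26·1000 / 0.48 = 54170 s = 15.05 h.
Applying C = C₀e^(−kt): 108.0 × 0.7291 = 78.75 µg/L.

78.7 µg/L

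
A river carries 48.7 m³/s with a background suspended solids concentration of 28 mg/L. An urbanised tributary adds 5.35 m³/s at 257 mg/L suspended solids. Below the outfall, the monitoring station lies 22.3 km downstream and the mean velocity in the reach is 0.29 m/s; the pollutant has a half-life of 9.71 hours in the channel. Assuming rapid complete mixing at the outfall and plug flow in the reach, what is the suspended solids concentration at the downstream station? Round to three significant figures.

Mixed concentration C = ΣQC/ΣQ = (48.70·28.00 + 5.350·257.0) / 54.05 = 2739/54.05 = 50.67 mg/L.
Travel time t = 22.3·1000 / 0.29 = 76900 s = 21.36 h.
Half-life 9.71 h → k = ln 2 / 9.71 = 0.07138 h⁻¹ = 1.713 d⁻¹.
Decay over the reach: 50.67·exp(−kt) = 50.67·0.2177 = 11.03 mg/L.

11.0 mg/L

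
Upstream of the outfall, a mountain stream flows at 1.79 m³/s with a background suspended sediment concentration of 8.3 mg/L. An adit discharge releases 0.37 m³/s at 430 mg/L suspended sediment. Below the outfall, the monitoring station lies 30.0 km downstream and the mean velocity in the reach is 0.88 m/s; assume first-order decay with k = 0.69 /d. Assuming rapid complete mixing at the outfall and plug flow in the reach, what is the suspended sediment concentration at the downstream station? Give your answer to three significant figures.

61.3 mg/L

Mixed concentration C = ΣQC/ΣQ = (1.790·8.300 + 0.3700·430.0) / 2.160 = 174.0/2.160 = 80.54 mg/L.
Travel time t = 30.0·1000 / 0.88 = 34090 s = 9.470 h.
Decay over the reach: 80.54·exp(−kt) = 80.54·0.7617 = 61.34 mg/L.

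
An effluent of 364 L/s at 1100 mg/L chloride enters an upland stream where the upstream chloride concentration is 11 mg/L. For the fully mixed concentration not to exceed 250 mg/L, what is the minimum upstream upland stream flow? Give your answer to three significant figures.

Set C_mix = 250: (Q·11.00 + 364.0·1100) / (Q + 364.0) = 250
→ Q = 364.0·(1100 − 250)/(250 − 11.00) = 1295 L/s.

1290 L/s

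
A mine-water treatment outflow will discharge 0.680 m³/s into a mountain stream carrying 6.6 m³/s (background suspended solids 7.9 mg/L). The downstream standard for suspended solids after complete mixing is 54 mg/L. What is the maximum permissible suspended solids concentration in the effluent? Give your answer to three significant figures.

501 mg/L

At the limit, (Qr·Cr + Qe·Cₑ)/(Qr + Qe) = 54:
Cₑ = (7.280·54 − 6.600·7.900) / 0.6800 = 501.4 mg/L.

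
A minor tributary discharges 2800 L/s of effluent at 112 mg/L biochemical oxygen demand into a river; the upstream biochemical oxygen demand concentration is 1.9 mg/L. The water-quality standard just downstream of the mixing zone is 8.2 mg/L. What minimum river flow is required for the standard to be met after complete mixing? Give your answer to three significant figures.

Set C_mix = 8.2: (Q·1.900 + 2800·112.0) / (Q + 2800) = 8.2
→ Q = 2800·(112.0 − 8.2)/(8.2 − 1.900) = 46130 L/s.

46100 L/s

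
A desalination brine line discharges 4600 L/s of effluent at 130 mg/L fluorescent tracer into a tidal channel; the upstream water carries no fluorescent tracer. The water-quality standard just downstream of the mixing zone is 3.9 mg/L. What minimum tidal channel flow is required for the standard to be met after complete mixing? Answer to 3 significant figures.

Set C_mix = 3.9: (Q·0 + 4600·130.0) / (Q + 4600) = 3.9
→ Q = 4600·(130.0 − 3.9)/(3.9 − 0) = 148700 L/s.

149000 L/s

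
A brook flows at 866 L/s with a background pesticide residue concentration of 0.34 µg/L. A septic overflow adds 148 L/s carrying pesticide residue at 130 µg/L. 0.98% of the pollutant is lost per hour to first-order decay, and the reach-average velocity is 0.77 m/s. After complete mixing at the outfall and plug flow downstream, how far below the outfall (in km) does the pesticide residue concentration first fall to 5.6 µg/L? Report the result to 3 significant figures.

Flow-weighted average: C = (866.0·0.3400 + 148.0·130.0) / 1014 = 19530/1014 = 19.26 µg/L.
0.98%/h lost → k = −ln(1 − 0.0098) = 0.009848 h⁻¹.
Set 19.26·exp(−k·t) = 5.6 → t = ln(19.26/5.6)/k = 451600 s = 125.5 h.
Distance = v·t = 0.77·451600 = 347800 m = 347.8 km.

348 km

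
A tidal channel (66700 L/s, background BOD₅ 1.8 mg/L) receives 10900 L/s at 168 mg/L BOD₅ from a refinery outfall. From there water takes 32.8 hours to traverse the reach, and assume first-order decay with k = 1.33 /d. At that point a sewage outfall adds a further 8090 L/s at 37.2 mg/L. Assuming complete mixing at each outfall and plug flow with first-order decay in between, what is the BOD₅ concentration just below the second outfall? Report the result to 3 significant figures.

Mass balance: C = (66700·1.800 + 10900·168.0) / 77600 = 1951000/77600 = 25.15 mg/L; combined flow 77600 L/s.
Decay over the reach: 25.15·exp(−kt) = 25.15·0.1624 = 4.084 mg/L.
At the second outfall, C = (77600·4.084 + 8090·37.20) / (77600 + 8090) = 7.210 mg/L.

7.21 mg/L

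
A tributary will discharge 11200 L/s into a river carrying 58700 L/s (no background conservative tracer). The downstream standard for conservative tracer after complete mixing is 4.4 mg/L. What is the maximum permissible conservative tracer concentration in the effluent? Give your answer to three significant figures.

27.5 mg/L

At the limit, (Qr·Cr + Qe·Cₑ)/(Qr + Qe) = 4.4:
Cₑ = (69900·4.4 − 58700·0) / 11200 = 27.46 mg/L.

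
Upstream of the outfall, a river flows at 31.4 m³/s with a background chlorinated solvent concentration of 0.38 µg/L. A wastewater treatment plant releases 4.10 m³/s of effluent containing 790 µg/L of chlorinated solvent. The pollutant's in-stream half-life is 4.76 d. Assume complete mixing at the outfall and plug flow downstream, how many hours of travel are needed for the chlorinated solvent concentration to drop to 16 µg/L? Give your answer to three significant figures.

288 h

Conservation of mass: C = (31.40·0.3800 + 4.100·790.0) / 35.50 = 3251/35.50 = 91.58 µg/L.
Half-life 4.76 d → k = ln 2 / 4.76 = 0.1456 d⁻¹.
91.58·exp(−k·t) = 16 → t = ln(91.58/16)/k = 1035000 s = 287.5 h.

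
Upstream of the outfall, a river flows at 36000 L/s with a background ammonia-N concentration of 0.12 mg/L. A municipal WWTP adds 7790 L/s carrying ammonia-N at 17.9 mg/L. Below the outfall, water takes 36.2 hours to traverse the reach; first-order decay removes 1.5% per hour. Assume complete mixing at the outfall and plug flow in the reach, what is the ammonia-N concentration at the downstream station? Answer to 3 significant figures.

Mixed concentration C = ΣQC/ΣQ = (36000·0.1200 + 7790·17.90) / 43790 = 143800/43790 = 3.283 mg/L.
1.5%/h lost → k = −ln(1 − 0.015) = 0.01511 h⁻¹.
After decay, C = 3.283 × e^(−kt) = 3.283 × 0.5786 = 1.900 mg/L.

1.90 mg/L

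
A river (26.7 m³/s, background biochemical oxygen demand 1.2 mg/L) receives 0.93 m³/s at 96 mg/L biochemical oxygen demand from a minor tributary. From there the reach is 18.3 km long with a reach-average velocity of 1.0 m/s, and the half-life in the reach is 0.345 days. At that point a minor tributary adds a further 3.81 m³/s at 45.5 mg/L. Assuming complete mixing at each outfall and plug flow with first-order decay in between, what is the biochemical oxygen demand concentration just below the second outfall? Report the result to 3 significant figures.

Mass balance: C = (26.70·1.200 + 0.9300·96.00) / 27.63 = 121.3/27.63 = 4.391 mg/L; combined flow 27.63 m³/s.
Travel time t = 18.3·1000 / 1.0 = 18300 s = 5.083 h.
Half-life 0.345 d → k = ln 2 / 0.345 = 2.009 d⁻¹.
Decay over the reach: 4.391·exp(−kt) = 4.391·0.6534 = 2.869 mg/L.
Second outfall: C = (27.63·2.869 + 3.810·45.50)/31.44 = 8.035 mg/L.

8.04 mg/L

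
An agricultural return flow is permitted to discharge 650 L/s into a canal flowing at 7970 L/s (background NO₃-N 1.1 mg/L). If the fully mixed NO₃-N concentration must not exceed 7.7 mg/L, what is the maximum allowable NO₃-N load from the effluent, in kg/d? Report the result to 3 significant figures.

Mass balance at the limit: 7970·1.100 + 650.0·Cₑ = 8620·7.7 → Cₑ = 88.63 mg/L.
650.0 L/s = 0.6500 m³/s. Load = 0.6500 m³/s × 88.63 g/m³ × 86 400 s/d = 4977 kg/d.

4980 kg/d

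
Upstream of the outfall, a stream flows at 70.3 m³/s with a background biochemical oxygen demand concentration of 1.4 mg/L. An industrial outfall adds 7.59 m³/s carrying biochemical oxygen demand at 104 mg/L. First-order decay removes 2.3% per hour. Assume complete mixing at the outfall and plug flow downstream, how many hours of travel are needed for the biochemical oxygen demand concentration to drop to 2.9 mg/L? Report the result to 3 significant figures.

After mixing, C = (70.30·1.400 + 7.590·104.0) / 77.89 = 887.8/77.89 = 11.40 mg/L.
2.3%/h lost → k = −ln(1 − 0.023) = 0.02327 h⁻¹.
11.40·exp(−k·t) = 2.9 → t = ln(11.40/2.9)/k = 211800 s = 58.82 h.

58.8 h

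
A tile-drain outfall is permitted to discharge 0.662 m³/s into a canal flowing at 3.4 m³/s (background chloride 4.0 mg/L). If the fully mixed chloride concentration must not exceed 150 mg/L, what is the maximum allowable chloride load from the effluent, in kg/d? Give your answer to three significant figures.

Mass balance at the limit: 3.400·4.000 + 0.6620·Cₑ = 4.062·150 → Cₑ = 899.8 mg/L.
Load = 0.6620 m³/s × 899.8 g/m³ × 86 400 s/d = 51470 kg/d.

51500 kg/d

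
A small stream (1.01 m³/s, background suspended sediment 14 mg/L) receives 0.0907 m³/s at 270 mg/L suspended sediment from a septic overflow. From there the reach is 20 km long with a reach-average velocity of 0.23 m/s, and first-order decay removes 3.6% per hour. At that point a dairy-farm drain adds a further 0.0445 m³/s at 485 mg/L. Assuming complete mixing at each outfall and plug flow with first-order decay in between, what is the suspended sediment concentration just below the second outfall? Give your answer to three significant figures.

32.8 mg/L

After mixing, C = (1.010·14.00 + 0.09070·270.0) / 1.101 = 38.63/1.101 = 35.09 mg/L; combined flow 1.101 m³/s.
Travel time t = 20·1000 / 0.23 = 86960 s = 24.15 h.
3.6%/h lost → k = −ln(1 − 0.036) = 0.03666 h⁻¹.
Decay over the reach: 35.09·exp(−kt) = 35.09·0.4125 = 14.48 mg/L.
Second outfall: C = (1.101·14.48 + 0.04450·485.0)/1.145 = 32.76 mg/L.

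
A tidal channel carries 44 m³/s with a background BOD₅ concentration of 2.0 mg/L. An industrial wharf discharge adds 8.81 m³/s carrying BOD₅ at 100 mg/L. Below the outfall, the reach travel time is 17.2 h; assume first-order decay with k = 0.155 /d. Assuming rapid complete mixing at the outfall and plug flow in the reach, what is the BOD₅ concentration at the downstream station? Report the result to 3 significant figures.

After mixing, C = (44.00·2.000 + 8.810·100.0) / 52.81 = 969.0/52.81 = 18.35 mg/L.
After decay, C = 18.35 × e^(−kt) = 18.35 × 0.8949 = 16.42 mg/L.

16.4 mg/L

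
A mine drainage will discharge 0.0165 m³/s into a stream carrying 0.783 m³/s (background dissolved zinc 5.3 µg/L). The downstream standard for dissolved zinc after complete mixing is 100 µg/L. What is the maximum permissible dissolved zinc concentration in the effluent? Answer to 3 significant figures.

4590 µg/L

At the limit, (Qr·Cr + Qe·Cₑ)/(Qr + Qe) = 100:
Cₑ = (0.7995·100 − 0.7830·5.300) / 0.01650 = 4594 µg/L.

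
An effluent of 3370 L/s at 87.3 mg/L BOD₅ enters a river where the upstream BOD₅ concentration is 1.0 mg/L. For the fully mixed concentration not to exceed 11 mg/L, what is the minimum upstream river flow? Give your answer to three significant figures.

25700 L/s

Set C_mix = 11: (Q·1.000 + 3370·87.30) / (Q + 3370) = 11
→ Q = 3370·(87.30 − 11)/(11 − 1.000) = 25710 L/s.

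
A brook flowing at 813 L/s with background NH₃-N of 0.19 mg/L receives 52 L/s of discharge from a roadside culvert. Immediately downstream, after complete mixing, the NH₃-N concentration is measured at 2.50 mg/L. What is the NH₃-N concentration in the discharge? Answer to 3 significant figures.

Mass balance: 813.0·0.1900 + 52.00·Cₑ = 865.0·2.500
→ Cₑ = (865.0·2.500 − 813.0·0.1900) / 52.00 = 38.62 mg/L.

38.6 mg/L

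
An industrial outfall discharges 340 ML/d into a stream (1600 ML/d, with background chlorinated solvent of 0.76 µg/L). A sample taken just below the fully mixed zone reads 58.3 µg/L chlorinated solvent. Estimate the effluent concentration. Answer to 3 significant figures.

Mass balance: 1600·0.7600 + 340.0·Cₑ = 1940·58.30
→ Cₑ = (1940·58.30 − 1600·0.7600) / 340.0 = 329.1 µg/L.

329 µg/L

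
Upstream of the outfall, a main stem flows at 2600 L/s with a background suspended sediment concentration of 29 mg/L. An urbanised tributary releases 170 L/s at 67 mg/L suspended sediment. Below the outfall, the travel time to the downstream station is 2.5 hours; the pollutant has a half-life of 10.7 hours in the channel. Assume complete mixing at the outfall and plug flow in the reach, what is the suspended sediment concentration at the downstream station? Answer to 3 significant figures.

26.6 mg/L

Conservation of mass: C = (2600·29.00 + 170.0·67.00) / 2770 = 86790/2770 = 31.33 mg/L.
Half-life 10.7 h → k = ln 2 / 10.7 = 0.06478 h⁻¹ = 1.555 d⁻¹.
After decay, C = 31.33 × e^(−kt) = 31.33 × 0.8505 = 26.65 mg/L.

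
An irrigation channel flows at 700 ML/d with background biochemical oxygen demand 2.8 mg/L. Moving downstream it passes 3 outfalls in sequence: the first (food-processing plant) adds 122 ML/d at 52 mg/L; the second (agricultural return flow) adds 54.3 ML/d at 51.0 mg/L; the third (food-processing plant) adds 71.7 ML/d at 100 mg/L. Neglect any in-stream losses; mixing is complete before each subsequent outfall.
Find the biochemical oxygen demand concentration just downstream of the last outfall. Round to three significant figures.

After outfall 1: Q = 700.0 + 122.0 = 822.0 ML/d; C = (700.0·2.800 + 122.0·52.00)/822.0 = 10.10 mg/L.
After outfall 2: Q = 822.0 + 54.30 = 876.3 ML/d; C = (822.0·10.10 + 54.30·51.00)/876.3 = 12.64 mg/L.
After outfall 3: Q = 876.3 + 71.70 = 948.0 ML/d; C = (876.3·12.64 + 71.70·100.0)/948.0 = 19.24 mg/L.

19.2 mg/L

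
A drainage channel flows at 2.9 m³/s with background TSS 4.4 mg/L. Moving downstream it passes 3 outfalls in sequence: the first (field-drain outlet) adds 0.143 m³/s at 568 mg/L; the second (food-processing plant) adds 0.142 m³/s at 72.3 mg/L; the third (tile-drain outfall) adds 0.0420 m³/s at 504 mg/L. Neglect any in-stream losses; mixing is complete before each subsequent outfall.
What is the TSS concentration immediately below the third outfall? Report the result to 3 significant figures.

38.9 mg/L

Outfall 1: combined Q = 3.043 m³/s; C = (2.900·4.400 + 0.1430·568.0)/3.043 = 30.89 mg/L.
Outfall 2: combined Q = 3.185 m³/s; C = (3.043·30.89 + 0.1420·72.30)/3.185 = 32.73 mg/L.
Outfall 3: combined Q = 3.227 m³/s; C = (3.185·32.73 + 0.04200·504.0)/3.227 = 38.87 mg/L.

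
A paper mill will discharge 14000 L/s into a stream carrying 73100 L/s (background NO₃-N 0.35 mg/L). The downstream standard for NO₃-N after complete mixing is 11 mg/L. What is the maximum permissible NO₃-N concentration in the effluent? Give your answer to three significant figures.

66.6 mg/L

At the limit, (Qr·Cr + Qe·Cₑ)/(Qr + Qe) = 11:
Cₑ = (87100·11 − 73100·0.3500) / 14000 = 66.61 mg/L.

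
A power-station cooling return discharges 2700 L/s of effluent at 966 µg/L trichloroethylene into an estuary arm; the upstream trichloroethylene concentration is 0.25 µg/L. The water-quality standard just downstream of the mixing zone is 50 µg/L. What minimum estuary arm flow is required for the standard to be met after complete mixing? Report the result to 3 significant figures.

49700 L/s

Set C_mix = 50: (Q·0.2500 + 2700·966.0) / (Q + 2700) = 50
→ Q = 2700·(966.0 − 50)/(50 − 0.2500) = 49710 L/s.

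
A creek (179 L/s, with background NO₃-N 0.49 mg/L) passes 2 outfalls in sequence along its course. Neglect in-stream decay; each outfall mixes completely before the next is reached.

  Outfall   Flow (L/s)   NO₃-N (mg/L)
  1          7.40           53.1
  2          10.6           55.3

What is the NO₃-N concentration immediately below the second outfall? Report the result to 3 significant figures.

5.42 mg/L

Outfall 1: combined Q = 186.4 L/s; C = (179.0·0.4900 + 7.400·53.10)/186.4 = 2.579 mg/L.
Outfall 2: combined Q = 197.0 L/s; C = (186.4·2.579 + 10.60·55.30)/197.0 = 5.415 mg/L.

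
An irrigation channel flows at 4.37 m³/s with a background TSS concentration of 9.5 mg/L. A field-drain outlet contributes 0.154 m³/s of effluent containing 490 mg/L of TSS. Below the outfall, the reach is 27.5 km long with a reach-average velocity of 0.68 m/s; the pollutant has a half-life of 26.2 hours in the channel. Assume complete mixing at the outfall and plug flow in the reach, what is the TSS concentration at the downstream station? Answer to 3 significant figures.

19.2 mg/L

Mixed concentration C = ΣQC/ΣQ = (4.370·9.500 + 0.1540·490.0) / 4.524 = 117.0/4.524 = 25.86 mg/L.
Travel time t = 27.5·1000 / 0.68 = 40440 s = 11.23 h.
Half-life 26.2 h → k = ln 2 / 26.2 = 0.02646 h⁻¹ = 0.6349 d⁻¹.
Applying C = C₀e^(−kt): 25.86 × 0.7429 = 19.21 mg/L.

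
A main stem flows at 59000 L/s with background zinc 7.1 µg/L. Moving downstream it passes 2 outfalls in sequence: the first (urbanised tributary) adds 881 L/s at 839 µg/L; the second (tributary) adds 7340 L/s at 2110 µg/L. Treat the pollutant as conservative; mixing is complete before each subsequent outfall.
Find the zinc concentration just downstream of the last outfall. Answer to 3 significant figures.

248 µg/L

Outfall 1: combined Q = 59880 L/s; C = (59000·7.100 + 881.0·839.0)/59880 = 19.34 µg/L.
Outfall 2: combined Q = 67220 L/s; C = (59880·19.34 + 7340·2110)/67220 = 247.6 µg/L.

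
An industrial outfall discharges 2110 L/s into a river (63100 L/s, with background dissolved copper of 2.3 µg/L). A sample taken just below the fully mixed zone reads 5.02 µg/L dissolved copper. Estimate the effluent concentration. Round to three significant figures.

Mass balance: 63100·2.300 + 2110·Cₑ = 65210·5.020
→ Cₑ = (65210·5.020 − 63100·2.300) / 2110 = 86.36 µg/L.

86.4 µg/L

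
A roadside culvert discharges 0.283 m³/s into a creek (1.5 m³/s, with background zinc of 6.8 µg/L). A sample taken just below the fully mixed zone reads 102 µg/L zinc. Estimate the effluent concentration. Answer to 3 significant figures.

607 µg/L

Mass balance: 1.500·6.800 + 0.2830·Cₑ = 1.783·102.0
→ Cₑ = (1.783·102.0 − 1.500·6.800) / 0.2830 = 606.6 µg/L.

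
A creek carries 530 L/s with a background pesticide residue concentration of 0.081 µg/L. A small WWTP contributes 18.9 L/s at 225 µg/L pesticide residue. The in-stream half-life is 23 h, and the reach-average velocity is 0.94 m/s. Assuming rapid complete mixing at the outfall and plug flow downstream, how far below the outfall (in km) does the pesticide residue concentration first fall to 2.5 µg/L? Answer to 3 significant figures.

128 km

Mixed concentration C = ΣQC/ΣQ = (530.0·0.08100 + 18.90·225.0) / 548.9 = 4295/548.9 = 7.826 µg/L.
Half-life 23 h → k = ln 2 / 23 = 0.03014 h⁻¹ = 0.7233 d⁻¹.
Set 7.826·exp(−k·t) = 2.5 → t = ln(7.826/2.5)/k = 136300 s = 37.86 h.
Distance = v·t = 0.94·136300 = 128100 m = 128.1 km.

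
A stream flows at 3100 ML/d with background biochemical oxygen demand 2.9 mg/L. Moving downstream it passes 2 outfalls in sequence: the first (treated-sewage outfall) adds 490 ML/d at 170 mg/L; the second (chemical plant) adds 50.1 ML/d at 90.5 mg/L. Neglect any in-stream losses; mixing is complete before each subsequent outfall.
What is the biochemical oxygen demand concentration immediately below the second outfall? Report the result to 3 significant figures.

26.6 mg/L

After outfall 1: Q = 3100 + 490.0 = 3590 ML/d; C = (3100·2.900 + 490.0·170.0)/3590 = 25.71 mg/L.
After outfall 2: Q = 3590 + 50.10 = 3640 ML/d; C = (3590·25.71 + 50.10·90.50)/3640 = 26.60 mg/L.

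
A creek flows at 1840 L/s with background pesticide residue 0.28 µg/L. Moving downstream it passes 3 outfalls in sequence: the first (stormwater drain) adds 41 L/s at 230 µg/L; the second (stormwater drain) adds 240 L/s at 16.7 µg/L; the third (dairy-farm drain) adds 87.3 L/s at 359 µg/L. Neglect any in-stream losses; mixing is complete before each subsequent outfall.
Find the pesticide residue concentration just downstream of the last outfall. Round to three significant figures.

20.5 µg/L

After outfall 1: Q = 1840 + 41.00 = 1881 L/s; C = (1840·0.2800 + 41.00·230.0)/1881 = 5.287 µg/L.
After outfall 2: Q = 1881 + 240.0 = 2121 L/s; C = (1881·5.287 + 240.0·16.70)/2121 = 6.579 µg/L.
After outfall 3: Q = 2121 + 87.30 = 2208 L/s; C = (2121·6.579 + 87.30·359.0)/2208 = 20.51 µg/L.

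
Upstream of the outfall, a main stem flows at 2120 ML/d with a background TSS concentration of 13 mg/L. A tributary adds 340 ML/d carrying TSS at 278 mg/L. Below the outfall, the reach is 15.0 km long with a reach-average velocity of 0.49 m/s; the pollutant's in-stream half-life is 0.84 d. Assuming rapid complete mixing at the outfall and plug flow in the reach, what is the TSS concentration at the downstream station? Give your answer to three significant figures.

Conservation of mass: C = (2120·13.00 + 340.0·278.0) / 2460 = 122100/2460 = 49.63 mg/L.
Travel time t = 15.0·1000 / 0.49 = 30610 s = 8.503 h.
Half-life 0.84 d → k = ln 2 / 0.84 = 0.8252 d⁻¹.
After decay, C = 49.63 × e^(−kt) = 49.63 × 0.7465 = 37.05 mg/L.

37.0 mg/L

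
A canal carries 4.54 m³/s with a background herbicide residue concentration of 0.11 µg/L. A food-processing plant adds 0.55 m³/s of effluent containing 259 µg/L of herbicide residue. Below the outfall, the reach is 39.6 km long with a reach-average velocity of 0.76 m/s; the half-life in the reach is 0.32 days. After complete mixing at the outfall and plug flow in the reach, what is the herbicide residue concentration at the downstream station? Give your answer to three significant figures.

Conservation of mass: C = (4.540·0.1100 + 0.5500·259.0) / 5.090 = 142.9/5.090 = 28.08 µg/L.
Travel time t = 39.6·1000 / 0.76 = 52110 s = 14.47 h.
Half-life 0.32 d → k = ln 2 / 0.32 = 2.166 d⁻¹.
After decay, C = 28.08 × e^(−kt) = 28.08 × 0.2708 = 7.606 µg/L.

7.61 µg/L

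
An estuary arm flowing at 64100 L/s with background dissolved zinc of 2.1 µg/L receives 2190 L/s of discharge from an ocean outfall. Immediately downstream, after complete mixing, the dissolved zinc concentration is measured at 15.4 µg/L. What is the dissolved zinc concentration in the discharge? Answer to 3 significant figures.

405 µg/L

Mass balance: 64100·2.100 + 2190·Cₑ = 66290·15.40
→ Cₑ = (66290·15.40 − 64100·2.100) / 2190 = 404.7 µg/L.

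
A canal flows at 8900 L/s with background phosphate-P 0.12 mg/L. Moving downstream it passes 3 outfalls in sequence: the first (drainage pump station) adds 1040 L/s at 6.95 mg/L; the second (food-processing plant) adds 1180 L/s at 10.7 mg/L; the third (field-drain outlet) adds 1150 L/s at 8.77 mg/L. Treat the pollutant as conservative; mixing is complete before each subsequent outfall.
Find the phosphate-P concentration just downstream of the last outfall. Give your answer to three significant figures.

Outfall 1: combined Q = 9940 L/s; C = (8900·0.1200 + 1040·6.950)/9940 = 0.8346 mg/L.
Outfall 2: combined Q = 11120 L/s; C = (9940·0.8346 + 1180·10.70)/11120 = 1.881 mg/L.
Outfall 3: combined Q = 12270 L/s; C = (11120·1.881 + 1150·8.770)/12270 = 2.527 mg/L.

2.53 mg/L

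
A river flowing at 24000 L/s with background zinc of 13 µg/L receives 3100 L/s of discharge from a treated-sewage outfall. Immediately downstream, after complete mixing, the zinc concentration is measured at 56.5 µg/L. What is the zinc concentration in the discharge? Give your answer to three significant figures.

Mass balance: 24000·13.00 + 3100·Cₑ = 27100·56.50
→ Cₑ = (27100·56.50 − 24000·13.00) / 3100 = 393.3 µg/L.

393 µg/L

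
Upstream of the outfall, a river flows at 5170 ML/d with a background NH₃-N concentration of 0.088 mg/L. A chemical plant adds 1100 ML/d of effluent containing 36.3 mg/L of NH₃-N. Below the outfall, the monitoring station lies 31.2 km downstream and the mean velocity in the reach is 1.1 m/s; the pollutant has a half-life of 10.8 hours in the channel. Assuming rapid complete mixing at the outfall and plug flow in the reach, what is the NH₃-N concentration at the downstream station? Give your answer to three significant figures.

Flow-weighted average: C = (5170·0.08800 + 1100·36.30) / 6270 = 40380/6270 = 6.441 mg/L.
Travel time t = 31.2·1000 / 1.1 = 28360 s = 7.879 h.
Half-life 10.8 h → k = ln 2 / 10.8 = 0.06418 h⁻¹ = 1.540 d⁻¹.
Applying C = C₀e^(−kt): 6.441 × 0.6031 = 3.885 mg/L.

3.88 mg/L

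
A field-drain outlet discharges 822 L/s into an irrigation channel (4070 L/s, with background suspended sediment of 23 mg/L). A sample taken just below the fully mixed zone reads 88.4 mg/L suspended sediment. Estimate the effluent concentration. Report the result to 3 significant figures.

412 mg/L

Mass balance: 4070·23.00 + 822.0·Cₑ = 4892·88.40
→ Cₑ = (4892·88.40 − 4070·23.00) / 822.0 = 412.2 mg/L.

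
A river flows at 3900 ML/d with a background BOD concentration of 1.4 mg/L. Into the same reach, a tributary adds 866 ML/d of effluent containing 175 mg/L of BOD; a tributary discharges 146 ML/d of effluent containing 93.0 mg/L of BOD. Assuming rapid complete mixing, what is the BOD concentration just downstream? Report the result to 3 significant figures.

After mixing, C = (3900·1.400 + 866.0·175.0 + 146.0·93.00) / 4912 = 170600/4912 = 34.73 mg/L.

34.7 mg/L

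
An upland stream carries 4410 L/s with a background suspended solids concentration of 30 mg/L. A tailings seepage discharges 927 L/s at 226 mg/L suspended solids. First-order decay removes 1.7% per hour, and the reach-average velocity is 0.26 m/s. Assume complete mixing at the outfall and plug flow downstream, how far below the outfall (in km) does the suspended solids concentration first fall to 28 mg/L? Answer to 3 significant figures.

After mixing, C = (4410·30.00 + 927.0·226.0) / 5337 = 341800/5337 = 64.04 mg/L.
1.7%/h lost → k = −ln(1 − 0.017) = 0.01715 h⁻¹.
Set 64.04·exp(−k·t) = 28 → t = ln(64.04/28)/k = 173700 s = 48.25 h.
Distance = v·t = 0.26·173700 = 45170 m = 45.17 km.

45.2 km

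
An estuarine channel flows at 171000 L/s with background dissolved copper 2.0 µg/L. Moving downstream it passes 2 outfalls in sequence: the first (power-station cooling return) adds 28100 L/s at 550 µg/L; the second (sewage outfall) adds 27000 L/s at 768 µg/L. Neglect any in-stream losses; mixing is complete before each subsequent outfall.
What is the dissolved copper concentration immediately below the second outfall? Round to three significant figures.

Outfall 1: combined Q = 199100 L/s; C = (171000·2.000 + 28100·550.0)/199100 = 79.34 µg/L.
Outfall 2: combined Q = 226100 L/s; C = (199100·79.34 + 27000·768.0)/226100 = 161.6 µg/L.

162 µg/L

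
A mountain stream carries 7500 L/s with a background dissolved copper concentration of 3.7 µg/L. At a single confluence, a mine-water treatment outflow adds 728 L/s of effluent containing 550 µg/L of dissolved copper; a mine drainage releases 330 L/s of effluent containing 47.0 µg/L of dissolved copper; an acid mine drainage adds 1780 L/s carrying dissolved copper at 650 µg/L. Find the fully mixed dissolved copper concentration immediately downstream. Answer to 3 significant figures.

Flow-weighted average: C = (7500·3.700 + 728.0·550.0 + 330.0·47.00 + 1780·650.0) / 10340 = 1601000/10340 = 154.8 µg/L.

155 µg/L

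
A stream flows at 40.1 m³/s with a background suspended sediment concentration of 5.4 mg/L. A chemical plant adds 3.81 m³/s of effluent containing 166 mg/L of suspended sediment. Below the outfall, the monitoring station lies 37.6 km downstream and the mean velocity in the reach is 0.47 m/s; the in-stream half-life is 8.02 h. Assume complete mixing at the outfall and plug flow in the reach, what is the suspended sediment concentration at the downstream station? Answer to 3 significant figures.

Flow-weighted average: C = (40.10·5.400 + 3.810·166.0) / 43.91 = 849.0/43.91 = 19.34 mg/L.
Travel time t = 37.6·1000 / 0.47 = 80000 s = 22.22 h.
Half-life 8.02 h → k = ln 2 / 8.02 = 0.08643 h⁻¹ = 2.074 d⁻¹.
After decay, C = 19.34 × e^(−kt) = 19.34 × 0.1465 = 2.833 mg/L.

2.83 mg/L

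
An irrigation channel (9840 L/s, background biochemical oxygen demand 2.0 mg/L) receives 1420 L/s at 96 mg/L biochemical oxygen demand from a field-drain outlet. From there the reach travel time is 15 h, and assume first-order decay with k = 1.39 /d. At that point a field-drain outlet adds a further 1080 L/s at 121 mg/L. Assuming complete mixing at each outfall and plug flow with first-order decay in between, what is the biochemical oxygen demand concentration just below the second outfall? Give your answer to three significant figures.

15.9 mg/L

After mixing, C = (9840·2.000 + 1420·96.00) / 11260 = 156000/11260 = 13.85 mg/L; combined flow 11260 L/s.
Decay over the reach: 13.85·exp(−kt) = 13.85·0.4195 = 5.812 mg/L.
At the second outfall, C = (11260·5.812 + 1080·121.0) / (11260 + 1080) = 15.89 mg/L.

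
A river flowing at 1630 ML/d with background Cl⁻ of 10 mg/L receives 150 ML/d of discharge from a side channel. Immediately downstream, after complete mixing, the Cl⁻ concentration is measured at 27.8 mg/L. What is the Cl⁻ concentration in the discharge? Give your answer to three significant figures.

Mass balance: 1630·10.00 + 150.0·Cₑ = 1780·27.80
→ Cₑ = (1780·27.80 − 1630·10.00) / 150.0 = 221.2 mg/L.

221 mg/L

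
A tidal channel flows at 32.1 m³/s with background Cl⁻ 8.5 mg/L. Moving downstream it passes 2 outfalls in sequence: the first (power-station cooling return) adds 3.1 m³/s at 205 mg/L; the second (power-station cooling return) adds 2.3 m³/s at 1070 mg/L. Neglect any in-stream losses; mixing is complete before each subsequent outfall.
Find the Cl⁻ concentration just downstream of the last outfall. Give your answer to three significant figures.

89.8 mg/L

Below outfall 1: Q → 35.20 m³/s, C = (32.10·8.500 + 3.100·205.0)/35.20 = 25.81 mg/L.
Below outfall 2: Q → 37.50 m³/s, C = (35.20·25.81 + 2.300·1070)/37.50 = 89.85 mg/L.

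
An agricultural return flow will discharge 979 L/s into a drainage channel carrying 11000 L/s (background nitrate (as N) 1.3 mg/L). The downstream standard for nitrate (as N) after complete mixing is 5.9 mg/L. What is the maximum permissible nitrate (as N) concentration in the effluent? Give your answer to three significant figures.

At the limit, (Qr·Cr + Qe·Cₑ)/(Qr + Qe) = 5.9:
Cₑ = (11980·5.9 − 11000·1.300) / 979.0 = 57.59 mg/L.

57.6 mg/L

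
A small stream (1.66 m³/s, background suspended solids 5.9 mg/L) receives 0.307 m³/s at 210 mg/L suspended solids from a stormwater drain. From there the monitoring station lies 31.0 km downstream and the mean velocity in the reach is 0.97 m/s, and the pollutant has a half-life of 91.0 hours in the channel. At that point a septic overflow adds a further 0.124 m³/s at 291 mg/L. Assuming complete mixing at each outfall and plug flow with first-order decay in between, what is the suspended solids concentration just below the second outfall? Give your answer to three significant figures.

50.5 mg/L

Mixed concentration C = ΣQC/ΣQ = (1.660·5.900 + 0.3070·210.0) / 1.967 = 74.26/1.967 = 37.75 mg/L; combined flow 1.967 m³/s.
Travel time t = 31.0·1000 / 0.97 = 31960 s = 8.877 h.
Half-life 91.0 h → k = ln 2 / 91.0 = 0.007617 h⁻¹ = 0.1828 d⁻¹.
First-order decay: C = 37.75·exp(−k·t) = 37.75·0.9346 = 35.29 mg/L.
Second outfall: C = (1.967·35.29 + 0.1240·291.0)/2.091 = 50.45 mg/L.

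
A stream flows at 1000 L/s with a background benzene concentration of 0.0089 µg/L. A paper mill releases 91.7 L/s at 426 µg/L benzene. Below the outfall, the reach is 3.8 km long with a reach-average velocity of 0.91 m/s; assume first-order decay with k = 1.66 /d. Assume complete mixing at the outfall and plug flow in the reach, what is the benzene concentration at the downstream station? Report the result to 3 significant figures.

33.0 µg/L

Flow-weighted average: C = (1000·0.008900 + 91.70·426.0) / 1092 = 39070/1092 = 35.79 µg/L.
Travel time t = 3.8·1000 / 0.91 = 4176 s = 1.160 h.
Decay over the reach: 35.79·exp(−kt) = 35.79·0.9229 = 33.03 µg/L.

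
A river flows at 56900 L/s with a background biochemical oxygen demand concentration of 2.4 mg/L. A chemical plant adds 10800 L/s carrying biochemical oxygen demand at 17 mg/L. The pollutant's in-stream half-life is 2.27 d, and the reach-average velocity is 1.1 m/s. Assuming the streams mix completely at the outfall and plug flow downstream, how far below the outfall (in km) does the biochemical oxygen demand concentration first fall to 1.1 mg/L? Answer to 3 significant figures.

Mixed concentration C = ΣQC/ΣQ = (56900·2.400 + 10800·17.00) / 67700 = 320200/67700 = 4.729 mg/L.
Half-life 2.27 d → k = ln 2 / 2.27 = 0.3054 d⁻¹.
Set 4.729·exp(−k·t) = 1.1 → t = ln(4.729/1.1)/k = 412700 s = 114.6 h.
Distance = v·t = 1.1·412700 = 453900 m = 453.9 km.

454 km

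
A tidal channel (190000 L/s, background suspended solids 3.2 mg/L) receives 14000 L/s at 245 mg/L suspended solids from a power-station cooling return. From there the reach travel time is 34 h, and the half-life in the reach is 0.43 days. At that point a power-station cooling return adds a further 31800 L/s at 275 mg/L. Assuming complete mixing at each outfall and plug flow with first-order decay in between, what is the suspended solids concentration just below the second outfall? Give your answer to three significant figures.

Conservation of mass: C = (190000·3.200 + 14000·245.0) / 204000 = 4038000/204000 = 19.79 mg/L; combined flow 204000 L/s.
Half-life 0.43 d → k = ln 2 / 0.43 = 1.612 d⁻¹.
First-order decay: C = 19.79·exp(−k·t) = 19.79·0.1019 = 2.017 mg/L.
At the second outfall, C = (204000·2.017 + 31800·275.0) / (204000 + 31800) = 38.83 mg/L.

38.8 mg/L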